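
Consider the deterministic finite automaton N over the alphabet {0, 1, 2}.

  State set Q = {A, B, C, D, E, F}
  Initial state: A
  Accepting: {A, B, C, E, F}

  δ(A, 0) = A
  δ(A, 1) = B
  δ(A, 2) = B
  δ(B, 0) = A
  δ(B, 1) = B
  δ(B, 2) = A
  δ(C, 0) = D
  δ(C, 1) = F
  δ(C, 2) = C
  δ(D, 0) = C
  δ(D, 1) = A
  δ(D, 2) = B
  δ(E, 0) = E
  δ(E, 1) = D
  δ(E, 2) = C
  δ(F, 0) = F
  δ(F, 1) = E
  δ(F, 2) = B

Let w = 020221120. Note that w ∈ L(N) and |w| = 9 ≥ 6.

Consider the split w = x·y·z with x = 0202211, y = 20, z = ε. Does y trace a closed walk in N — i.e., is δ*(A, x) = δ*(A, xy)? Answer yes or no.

State sequence: A -0-> A -2-> B -0-> A -2-> B -2-> A -1-> B -1-> B -2-> A -0-> A

After x (step 7): B. After xy (step 9): A.
They differ (B ≠ A), so y is not a cycle from the state after x; this split is not the one the pumping-lemma construction produces, and pumping y need not keep the string in L(N).

no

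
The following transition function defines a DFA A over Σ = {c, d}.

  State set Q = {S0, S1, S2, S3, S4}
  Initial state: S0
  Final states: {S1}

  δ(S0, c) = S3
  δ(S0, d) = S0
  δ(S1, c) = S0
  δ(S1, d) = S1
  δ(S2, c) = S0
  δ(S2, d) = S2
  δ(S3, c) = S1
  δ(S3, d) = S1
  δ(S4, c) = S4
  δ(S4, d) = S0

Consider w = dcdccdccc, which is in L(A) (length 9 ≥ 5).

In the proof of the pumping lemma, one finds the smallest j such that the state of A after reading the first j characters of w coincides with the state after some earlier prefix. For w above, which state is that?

State sequence: S0 -d-> S0 -c-> S3 -d-> S1 -c-> S0 -c-> S3 -d-> S1 -c-> S0 -c-> S3 -c-> S1
First repeat at step 1: S0 was already visited.

The earliest repeat is at step j = 1: A is in S0, which it already visited at step i = 0.
Pumping length from the standard proof: p = 5 (the number of states). The repeated state found above gives |xy| = j ≤ 5 and |y| = j − i ≥ 1.

S0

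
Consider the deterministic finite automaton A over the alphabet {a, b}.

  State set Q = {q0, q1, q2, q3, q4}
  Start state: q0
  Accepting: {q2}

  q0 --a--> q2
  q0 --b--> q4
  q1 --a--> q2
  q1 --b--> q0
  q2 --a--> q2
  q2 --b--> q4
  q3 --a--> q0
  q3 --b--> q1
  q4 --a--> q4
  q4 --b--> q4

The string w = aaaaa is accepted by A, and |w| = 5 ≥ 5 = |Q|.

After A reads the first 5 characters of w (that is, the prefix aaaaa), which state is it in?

Run of A on the first 5 characters of w = a a a a a:
  step 0: q0  (start)
  step 1: q2  (read a: q0→q2)
  step 2: q2  (read a: q2→q2)
  step 3: q2  (read a: q2→q2)
  step 4: q2  (read a: q2→q2)
  step 5: q2  (read a: q2→q2)

After reading 5 characters, A is in state q2.

q2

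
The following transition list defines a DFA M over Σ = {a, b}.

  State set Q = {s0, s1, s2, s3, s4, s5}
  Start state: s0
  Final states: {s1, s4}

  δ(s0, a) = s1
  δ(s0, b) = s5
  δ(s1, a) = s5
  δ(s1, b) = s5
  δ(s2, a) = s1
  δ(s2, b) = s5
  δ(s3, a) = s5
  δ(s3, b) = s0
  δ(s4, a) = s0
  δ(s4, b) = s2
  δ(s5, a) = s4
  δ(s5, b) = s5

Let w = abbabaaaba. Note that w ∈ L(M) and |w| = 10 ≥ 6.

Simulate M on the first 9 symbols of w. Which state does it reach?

s2

State sequence: s0 -a-> s1 -b-> s5 -b-> s5 -a-> s4 -b-> s2 -a-> s1 -a-> s5 -a-> s4 -b-> s2

After reading 9 characters, M is in state s2.
(This kind of state-tracing is the core of the pumping-lemma construction: with 6 states, pigeonhole forces a repeat within the first 6 steps.)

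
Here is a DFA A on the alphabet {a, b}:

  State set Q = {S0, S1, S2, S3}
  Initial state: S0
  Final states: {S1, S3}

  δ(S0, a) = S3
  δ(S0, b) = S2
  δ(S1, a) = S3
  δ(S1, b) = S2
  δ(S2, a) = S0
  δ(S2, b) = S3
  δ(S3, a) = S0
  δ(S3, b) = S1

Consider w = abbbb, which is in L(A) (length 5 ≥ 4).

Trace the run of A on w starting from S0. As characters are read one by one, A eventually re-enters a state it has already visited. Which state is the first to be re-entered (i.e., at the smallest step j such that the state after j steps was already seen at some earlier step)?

S3

Run of A on w = a b b b b:
  step 0: S0  (start)
  step 1: S3  (read a: S0→S3)
  step 2: S1  (read b: S3→S1)
  step 3: S2  (read b: S1→S2)
  step 4: S3  (read b: S2→S3)   ← first repeat (S3 seen earlier)
  step 5: S1  (read b: S3→S1)

The earliest repeat is at step j = 4: A is in S3, which it already visited at step i = 1.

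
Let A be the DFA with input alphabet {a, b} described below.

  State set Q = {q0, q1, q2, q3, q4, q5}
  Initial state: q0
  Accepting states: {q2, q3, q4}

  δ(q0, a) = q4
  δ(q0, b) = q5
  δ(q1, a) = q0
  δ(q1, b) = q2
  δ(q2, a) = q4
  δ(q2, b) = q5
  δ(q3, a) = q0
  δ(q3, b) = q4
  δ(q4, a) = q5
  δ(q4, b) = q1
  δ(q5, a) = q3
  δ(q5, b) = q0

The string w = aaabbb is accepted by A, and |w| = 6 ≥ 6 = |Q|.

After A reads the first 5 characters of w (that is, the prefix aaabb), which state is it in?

q1

Run of A on the first 5 characters of w = a a a b b:
  step 0: q0  (start)
  step 1: q4  (read a: q0→q4)
  step 2: q5  (read a: q4→q5)
  step 3: q3  (read a: q5→q3)
  step 4: q4  (read b: q3→q4)
  step 5: q1  (read b: q4→q1)

After reading 5 characters, A is in state q1.
(This kind of state-tracing is the core of the pumping-lemma construction: with 6 states, pigeonhole forces a repeat within the first 6 steps.)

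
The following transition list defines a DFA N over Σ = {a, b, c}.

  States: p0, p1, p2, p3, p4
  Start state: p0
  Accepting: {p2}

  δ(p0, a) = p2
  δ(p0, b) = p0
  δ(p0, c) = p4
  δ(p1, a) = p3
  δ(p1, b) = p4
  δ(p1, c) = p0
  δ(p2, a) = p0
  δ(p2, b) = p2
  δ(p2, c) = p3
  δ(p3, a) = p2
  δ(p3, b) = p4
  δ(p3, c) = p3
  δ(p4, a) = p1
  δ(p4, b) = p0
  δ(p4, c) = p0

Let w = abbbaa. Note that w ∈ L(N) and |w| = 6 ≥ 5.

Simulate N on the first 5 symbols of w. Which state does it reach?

State sequence: p0 -a-> p2 -b-> p2 -b-> p2 -b-> p2 -a-> p0

After reading 5 characters, N is in state p0.
(This kind of state-tracing is the core of the pumping-lemma construction: with 5 states, pigeonhole forces a repeat within the first 5 steps.)

p0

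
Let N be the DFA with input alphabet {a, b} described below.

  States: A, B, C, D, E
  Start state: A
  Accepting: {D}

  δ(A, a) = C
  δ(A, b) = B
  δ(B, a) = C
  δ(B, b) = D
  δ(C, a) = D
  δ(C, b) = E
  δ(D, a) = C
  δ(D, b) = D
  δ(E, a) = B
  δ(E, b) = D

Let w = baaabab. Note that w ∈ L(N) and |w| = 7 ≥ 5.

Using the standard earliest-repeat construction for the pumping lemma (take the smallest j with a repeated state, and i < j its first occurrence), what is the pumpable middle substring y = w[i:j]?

aa

State sequence: A -b-> B -a-> C -a-> D -a-> C -b-> E -a-> B -b-> D
First repeat at step 4: C was already visited.

So i = 2, j = 4, giving x = w[0:2] = ba, y = w[2:4] = aa, z = w[4:7] = bab.
Check: |xy| = 4 ≤ 5 and |y| = 2 ≥ 1. Reading y takes N from C back to C, so every xyⁱz is accepted.
Since N has 5 states, any run of length ≥ 5 visits 5+1 states, so by pigeonhole some state repeats within the first 5 steps — that repeat gives the pumpable loop.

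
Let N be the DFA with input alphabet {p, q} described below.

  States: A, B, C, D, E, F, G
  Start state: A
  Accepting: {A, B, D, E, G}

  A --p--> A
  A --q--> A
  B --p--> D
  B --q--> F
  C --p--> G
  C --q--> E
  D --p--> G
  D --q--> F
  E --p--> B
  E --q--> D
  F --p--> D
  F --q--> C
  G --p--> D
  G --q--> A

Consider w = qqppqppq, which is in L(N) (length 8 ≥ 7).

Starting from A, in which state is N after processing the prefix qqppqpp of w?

A

Run of N on the first 7 characters of w = q q p p q p p:
  step 0: A  (start)
  step 1: A  (read q: A→A)
  step 2: A  (read q: A→A)
  step 3: A  (read p: A→A)
  step 4: A  (read p: A→A)
  step 5: A  (read q: A→A)
  step 6: A  (read p: A→A)
  step 7: A  (read p: A→A)

After reading 7 characters, N is in state A.
(This kind of state-tracing is the core of the pumping-lemma construction: with 7 states, pigeonhole forces a repeat within the first 7 steps.)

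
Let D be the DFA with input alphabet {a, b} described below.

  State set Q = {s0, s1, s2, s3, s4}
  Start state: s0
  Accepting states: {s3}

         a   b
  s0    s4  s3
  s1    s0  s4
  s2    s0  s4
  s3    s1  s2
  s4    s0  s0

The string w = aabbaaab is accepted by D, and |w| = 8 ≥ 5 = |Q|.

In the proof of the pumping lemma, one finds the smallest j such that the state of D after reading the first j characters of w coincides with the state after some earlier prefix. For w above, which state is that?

State sequence: s0 -a-> s4 -a-> s0 -b-> s3 -b-> s2 -a-> s0 -a-> s4 -a-> s0 -b-> s3
First repeat at step 2: s0 was already visited.

The earliest repeat is at step j = 2: D is in s0, which it already visited at step i = 0.
Since D has 5 states, any run of length ≥ 5 visits 5+1 states, so by pigeonhole some state repeats within the first 5 steps — that repeat gives the pumpable loop.

s0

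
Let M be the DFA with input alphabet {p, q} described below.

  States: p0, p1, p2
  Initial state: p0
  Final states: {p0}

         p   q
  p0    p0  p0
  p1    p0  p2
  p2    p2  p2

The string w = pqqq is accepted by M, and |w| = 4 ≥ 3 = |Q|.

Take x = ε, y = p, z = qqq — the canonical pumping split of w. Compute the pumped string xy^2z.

xy^2z = ε·p·p·qqq = ppqqq.
Reading y = p takes M from p0 back to p0, so after x·y·y the machine is still in p0, and z then leads to the accepting state p0. Hence ppqqq ∈ L(M).

ppqqq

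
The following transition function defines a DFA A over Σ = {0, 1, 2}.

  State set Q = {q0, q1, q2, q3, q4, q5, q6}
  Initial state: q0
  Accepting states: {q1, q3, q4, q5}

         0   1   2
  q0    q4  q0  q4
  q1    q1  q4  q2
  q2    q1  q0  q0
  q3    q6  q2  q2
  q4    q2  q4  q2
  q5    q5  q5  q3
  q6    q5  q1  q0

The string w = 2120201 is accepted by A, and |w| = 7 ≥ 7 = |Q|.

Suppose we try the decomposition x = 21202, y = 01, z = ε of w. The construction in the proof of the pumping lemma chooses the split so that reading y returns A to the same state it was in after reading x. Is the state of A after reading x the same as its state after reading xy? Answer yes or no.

Run of A on the first 7 characters of w = 2 1 2 0 2 0 1:
  step 0: q0  (start)
  step 1: q4  (read 2: q0→q4)
  step 2: q4  (read 1: q4→q4)
  step 3: q2  (read 2: q4→q2)
  step 4: q1  (read 0: q2→q1)
  step 5: q2  (read 2: q1→q2)
  step 6: q1  (read 0: q2→q1)
  step 7: q4  (read 1: q1→q4)

After x (step 5): q2. After xy (step 7): q4.
They differ (q2 ≠ q4), so y is not a cycle from the state after x; this split is not the one the pumping-lemma construction produces, and pumping y need not keep the string in L(A).

no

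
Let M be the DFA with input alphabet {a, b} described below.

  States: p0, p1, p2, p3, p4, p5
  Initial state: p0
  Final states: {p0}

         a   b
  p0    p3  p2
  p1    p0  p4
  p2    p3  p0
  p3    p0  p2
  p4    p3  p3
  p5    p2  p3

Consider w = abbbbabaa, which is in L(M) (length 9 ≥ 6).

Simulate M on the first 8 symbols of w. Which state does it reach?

p3

State sequence: p0 -a-> p3 -b-> p2 -b-> p0 -b-> p2 -b-> p0 -a-> p3 -b-> p2 -a-> p3

After reading 8 characters, M is in state p3.
(This kind of state-tracing is the core of the pumping-lemma construction: with 6 states, pigeonhole forces a repeat within the first 6 steps.)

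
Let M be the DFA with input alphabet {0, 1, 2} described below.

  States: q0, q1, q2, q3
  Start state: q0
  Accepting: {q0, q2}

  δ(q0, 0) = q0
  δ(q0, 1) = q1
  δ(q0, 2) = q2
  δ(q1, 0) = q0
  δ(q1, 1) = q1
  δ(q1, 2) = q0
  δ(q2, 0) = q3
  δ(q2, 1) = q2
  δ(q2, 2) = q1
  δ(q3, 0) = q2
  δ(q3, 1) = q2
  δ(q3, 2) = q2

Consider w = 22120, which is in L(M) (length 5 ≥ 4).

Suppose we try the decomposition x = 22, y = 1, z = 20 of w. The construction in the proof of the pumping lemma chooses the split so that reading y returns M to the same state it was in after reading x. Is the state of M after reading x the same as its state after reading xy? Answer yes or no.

yes

Run of M on the first 3 characters of w = 2 2 1:
  step 0: q0  (start)
  step 1: q2  (read 2: q0→q2)
  step 2: q1  (read 2: q2→q1)
  step 3: q1  (read 1: q1→q1)

After x (step 2): q1. After xy (step 3): q1.
They match, so y = 1 drives M around a cycle from q1 back to itself; pumping y any number of times keeps M in q1 before reading z, and xyⁱz ∈ L(M) for every i ≥ 0.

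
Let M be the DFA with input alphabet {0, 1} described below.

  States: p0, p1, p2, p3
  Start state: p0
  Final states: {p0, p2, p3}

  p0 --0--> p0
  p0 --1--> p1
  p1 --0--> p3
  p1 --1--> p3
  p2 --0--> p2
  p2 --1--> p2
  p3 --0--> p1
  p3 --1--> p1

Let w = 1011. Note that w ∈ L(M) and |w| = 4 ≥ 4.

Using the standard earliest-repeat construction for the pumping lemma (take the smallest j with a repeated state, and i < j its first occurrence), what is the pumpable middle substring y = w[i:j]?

01

State sequence: p0 -1-> p1 -0-> p3 -1-> p1 -1-> p3
First repeat at step 3: p1 was already visited.

So i = 1, j = 3, giving x = w[0:1] = 1, y = w[1:3] = 01, z = w[3:4] = 1.
Check: |xy| = 3 ≤ 4 and |y| = 2 ≥ 1. Reading y takes M from p1 back to p1, so every xyⁱz is accepted.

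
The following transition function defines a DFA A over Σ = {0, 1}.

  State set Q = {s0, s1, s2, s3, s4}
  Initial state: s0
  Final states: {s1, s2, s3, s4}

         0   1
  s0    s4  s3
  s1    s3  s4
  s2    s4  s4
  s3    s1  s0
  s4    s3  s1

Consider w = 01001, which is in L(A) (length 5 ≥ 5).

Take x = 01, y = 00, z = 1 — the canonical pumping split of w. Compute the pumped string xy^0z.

xy⁰z = xz = 01·1 = 011.
Reading y = 00 takes A from s1 back to s1, so after x the machine is still in s1, and z then leads to the accepting state s4. Hence 011 ∈ L(A).

011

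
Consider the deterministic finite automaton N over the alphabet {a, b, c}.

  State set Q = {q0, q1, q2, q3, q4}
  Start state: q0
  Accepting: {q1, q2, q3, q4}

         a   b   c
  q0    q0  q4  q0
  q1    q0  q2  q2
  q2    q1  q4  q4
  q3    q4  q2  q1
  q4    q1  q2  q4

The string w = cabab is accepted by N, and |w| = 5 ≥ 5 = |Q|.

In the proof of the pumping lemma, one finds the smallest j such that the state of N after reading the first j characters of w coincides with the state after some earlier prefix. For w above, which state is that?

q0

State sequence: q0 -c-> q0 -a-> q0 -b-> q4 -a-> q1 -b-> q2
First repeat at step 1: q0 was already visited.

The earliest repeat is at step j = 1: N is in q0, which it already visited at step i = 0.
The DFA has 5 states, so the proof of the pumping lemma guarantees a repeated state among the first 5+1 visited; the segment between the two visits is the pumpable y.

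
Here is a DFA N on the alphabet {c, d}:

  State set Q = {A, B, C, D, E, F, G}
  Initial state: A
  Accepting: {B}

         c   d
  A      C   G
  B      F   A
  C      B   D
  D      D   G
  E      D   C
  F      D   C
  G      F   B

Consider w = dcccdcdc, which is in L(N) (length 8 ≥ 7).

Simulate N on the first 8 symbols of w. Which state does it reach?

B

Run of N on the first 8 characters of w = d c c c d c d c:
  step 0: A  (start)
  step 1: G  (read d: A→G)
  step 2: F  (read c: G→F)
  step 3: D  (read c: F→D)
  step 4: D  (read c: D→D)
  step 5: G  (read d: D→G)
  step 6: F  (read c: G→F)
  step 7: C  (read d: F→C)
  step 8: B  (read c: C→B)

After reading 8 characters, N is in state B.
(This kind of state-tracing is the core of the pumping-lemma construction: with 7 states, pigeonhole forces a repeat within the first 7 steps.)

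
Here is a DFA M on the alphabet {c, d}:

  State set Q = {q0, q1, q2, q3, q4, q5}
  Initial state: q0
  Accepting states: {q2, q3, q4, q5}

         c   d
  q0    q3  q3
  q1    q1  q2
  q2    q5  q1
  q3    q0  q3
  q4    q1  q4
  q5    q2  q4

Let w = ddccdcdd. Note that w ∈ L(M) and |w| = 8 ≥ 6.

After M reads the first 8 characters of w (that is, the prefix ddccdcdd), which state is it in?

q3

State sequence: q0 -d-> q3 -d-> q3 -c-> q0 -c-> q3 -d-> q3 -c-> q0 -d-> q3 -d-> q3

After reading 8 characters, M is in state q3.
(This kind of state-tracing is the core of the pumping-lemma construction: with 6 states, pigeonhole forces a repeat within the first 6 steps.)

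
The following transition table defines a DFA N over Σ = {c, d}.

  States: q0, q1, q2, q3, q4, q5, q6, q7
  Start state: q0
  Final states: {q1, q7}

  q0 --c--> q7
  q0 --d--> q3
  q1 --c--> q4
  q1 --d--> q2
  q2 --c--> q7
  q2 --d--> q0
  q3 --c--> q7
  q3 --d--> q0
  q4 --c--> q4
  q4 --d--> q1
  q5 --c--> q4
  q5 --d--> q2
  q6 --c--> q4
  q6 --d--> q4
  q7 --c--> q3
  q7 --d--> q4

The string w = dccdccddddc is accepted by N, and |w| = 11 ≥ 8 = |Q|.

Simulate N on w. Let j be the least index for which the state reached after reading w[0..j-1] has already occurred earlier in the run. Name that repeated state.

State sequence: q0 -d-> q3 -c-> q7 -c-> q3 -d-> q0 -c-> q7 -c-> q3 -d-> q0 -d-> q3 -d-> q0 -d-> q3 -c-> q7
First repeat at step 3: q3 was already visited.

The earliest repeat is at step j = 3: N is in q3, which it already visited at step i = 1.

q3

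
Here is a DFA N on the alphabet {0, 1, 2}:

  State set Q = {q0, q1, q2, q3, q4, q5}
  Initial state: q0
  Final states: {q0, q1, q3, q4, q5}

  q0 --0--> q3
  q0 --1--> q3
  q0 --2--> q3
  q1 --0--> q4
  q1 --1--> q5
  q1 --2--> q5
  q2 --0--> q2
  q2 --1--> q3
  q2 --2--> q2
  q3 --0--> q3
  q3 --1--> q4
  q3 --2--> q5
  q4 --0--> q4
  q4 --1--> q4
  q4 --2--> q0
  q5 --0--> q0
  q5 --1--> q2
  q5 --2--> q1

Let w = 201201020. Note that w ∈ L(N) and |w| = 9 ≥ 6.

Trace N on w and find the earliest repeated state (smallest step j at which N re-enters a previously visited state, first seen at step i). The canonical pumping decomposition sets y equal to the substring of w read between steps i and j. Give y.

0

Run of N on w = 2 0 1 2 0 1 0 2 0:
  step 0: q0  (start)
  step 1: q3  (read 2: q0→q3)
  step 2: q3  (read 0: q3→q3)   ← first repeat (q3 seen earlier)
  step 3: q4  (read 1: q3→q4)
  step 4: q0  (read 2: q4→q0)
  step 5: q3  (read 0: q0→q3)
  step 6: q4  (read 1: q3→q4)
  step 7: q4  (read 0: q4→q4)
  step 8: q0  (read 2: q4→q0)
  step 9: q3  (read 0: q0→q3)

So i = 1, j = 2, giving x = w[0:1] = 2, y = w[1:2] = 0, z = w[2:9] = 1201020.
Check: |xy| = 2 ≤ 6 and |y| = 1 ≥ 1. Reading y takes N from q3 back to q3, so every xyⁱz is accepted.
Since N has 6 states, any run of length ≥ 6 visits 6+1 states, so by pigeonhole some state repeats within the first 6 steps — that repeat gives the pumpable loop.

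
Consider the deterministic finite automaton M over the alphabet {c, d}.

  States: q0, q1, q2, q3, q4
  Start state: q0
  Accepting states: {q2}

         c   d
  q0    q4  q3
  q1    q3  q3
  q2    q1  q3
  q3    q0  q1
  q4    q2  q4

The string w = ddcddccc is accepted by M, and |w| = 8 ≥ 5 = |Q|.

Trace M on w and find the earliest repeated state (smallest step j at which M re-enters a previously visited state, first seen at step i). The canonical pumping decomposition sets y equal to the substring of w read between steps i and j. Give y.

State sequence: q0 -d-> q3 -d-> q1 -c-> q3 -d-> q1 -d-> q3 -c-> q0 -c-> q4 -c-> q2
First repeat at step 3: q3 was already visited.

So i = 1, j = 3, giving x = w[0:1] = d, y = w[1:3] = dc, z = w[3:8] = ddccc.
Check: |xy| = 3 ≤ 5 and |y| = 2 ≥ 1. Reading y takes M from q3 back to q3, so every xyⁱz is accepted.

dc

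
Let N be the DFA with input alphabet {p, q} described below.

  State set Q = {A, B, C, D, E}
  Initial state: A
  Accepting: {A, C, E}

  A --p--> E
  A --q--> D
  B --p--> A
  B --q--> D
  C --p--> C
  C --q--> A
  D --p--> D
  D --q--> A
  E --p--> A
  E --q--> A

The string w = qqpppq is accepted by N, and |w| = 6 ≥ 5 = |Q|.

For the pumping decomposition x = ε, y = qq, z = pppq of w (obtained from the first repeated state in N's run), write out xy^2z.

xy^2z = ε·qq·qq·pppq = qqqqpppq.
Reading y = qq takes N from A back to A, so after x·y·y the machine is still in A, and z then leads to the accepting state A. Hence qqqqpppq ∈ L(N).

qqqqpppq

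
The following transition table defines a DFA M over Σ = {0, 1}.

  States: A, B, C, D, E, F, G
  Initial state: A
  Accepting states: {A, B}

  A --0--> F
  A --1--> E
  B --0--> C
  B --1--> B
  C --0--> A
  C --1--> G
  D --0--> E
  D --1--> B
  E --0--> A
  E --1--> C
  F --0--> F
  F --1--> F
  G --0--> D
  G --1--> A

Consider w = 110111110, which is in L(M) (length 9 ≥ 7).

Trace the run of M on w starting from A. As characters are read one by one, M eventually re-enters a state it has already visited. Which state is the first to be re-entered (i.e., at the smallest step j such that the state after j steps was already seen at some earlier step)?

A

State sequence: A -1-> E -1-> C -0-> A -1-> E -1-> C -1-> G -1-> A -1-> E -0-> A
First repeat at step 3: A was already visited.

The earliest repeat is at step j = 3: M is in A, which it already visited at step i = 0.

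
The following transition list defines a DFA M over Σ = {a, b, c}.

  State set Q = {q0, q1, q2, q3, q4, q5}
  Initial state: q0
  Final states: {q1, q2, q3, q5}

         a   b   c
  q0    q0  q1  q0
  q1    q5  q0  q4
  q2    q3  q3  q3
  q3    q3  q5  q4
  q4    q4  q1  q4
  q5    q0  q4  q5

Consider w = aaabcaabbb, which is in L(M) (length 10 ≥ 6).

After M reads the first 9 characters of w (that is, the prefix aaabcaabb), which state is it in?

q0

Run of M on the first 9 characters of w = a a a b c a a b b:
  step 0: q0  (start)
  step 1: q0  (read a: q0→q0)
  step 2: q0  (read a: q0→q0)
  step 3: q0  (read a: q0→q0)
  step 4: q1  (read b: q0→q1)
  step 5: q4  (read c: q1→q4)
  step 6: q4  (read a: q4→q4)
  step 7: q4  (read a: q4→q4)
  step 8: q1  (read b: q4→q1)
  step 9: q0  (read b: q1→q0)

After reading 9 characters, M is in state q0.
(This kind of state-tracing is the core of the pumping-lemma construction: with 6 states, pigeonhole forces a repeat within the first 6 steps.)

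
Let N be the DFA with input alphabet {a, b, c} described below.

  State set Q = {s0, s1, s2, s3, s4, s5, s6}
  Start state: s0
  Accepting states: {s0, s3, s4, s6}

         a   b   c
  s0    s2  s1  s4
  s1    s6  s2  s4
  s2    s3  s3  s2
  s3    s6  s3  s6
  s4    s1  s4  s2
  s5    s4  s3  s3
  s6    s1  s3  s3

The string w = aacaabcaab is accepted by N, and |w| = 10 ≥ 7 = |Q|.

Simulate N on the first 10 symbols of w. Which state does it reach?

Run of N on the first 10 characters of w = a a c a a b c a a b:
  step 0: s0  (start)
  step 1: s2  (read a: s0→s2)
  step 2: s3  (read a: s2→s3)
  step 3: s6  (read c: s3→s6)
  step 4: s1  (read a: s6→s1)
  step 5: s6  (read a: s1→s6)
  step 6: s3  (read b: s6→s3)
  step 7: s6  (read c: s3→s6)
  step 8: s1  (read a: s6→s1)
  step 9: s6  (read a: s1→s6)
  step 10: s3  (read b: s6→s3)

After reading 10 characters, N is in state s3.
(This kind of state-tracing is the core of the pumping-lemma construction: with 7 states, pigeonhole forces a repeat within the first 7 steps.)

s3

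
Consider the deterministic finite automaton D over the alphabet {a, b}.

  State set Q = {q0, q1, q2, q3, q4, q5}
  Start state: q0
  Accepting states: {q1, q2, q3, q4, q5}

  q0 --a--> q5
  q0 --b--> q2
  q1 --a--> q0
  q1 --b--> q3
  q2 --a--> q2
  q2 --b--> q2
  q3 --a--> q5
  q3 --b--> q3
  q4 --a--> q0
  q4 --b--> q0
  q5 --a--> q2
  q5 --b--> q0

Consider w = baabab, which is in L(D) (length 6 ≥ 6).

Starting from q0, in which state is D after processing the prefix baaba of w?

Run of D on the first 5 characters of w = b a a b a:
  step 0: q0  (start)
  step 1: q2  (read b: q0→q2)
  step 2: q2  (read a: q2→q2)
  step 3: q2  (read a: q2→q2)
  step 4: q2  (read b: q2→q2)
  step 5: q2  (read a: q2→q2)

After reading 5 characters, D is in state q2.

q2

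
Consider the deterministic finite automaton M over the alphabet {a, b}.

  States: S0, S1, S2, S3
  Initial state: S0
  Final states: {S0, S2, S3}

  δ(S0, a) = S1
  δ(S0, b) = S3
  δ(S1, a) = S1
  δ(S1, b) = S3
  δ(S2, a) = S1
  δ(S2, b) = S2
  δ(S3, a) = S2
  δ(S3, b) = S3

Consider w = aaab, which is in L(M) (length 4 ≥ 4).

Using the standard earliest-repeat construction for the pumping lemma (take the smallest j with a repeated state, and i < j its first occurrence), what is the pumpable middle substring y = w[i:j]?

State sequence: S0 -a-> S1 -a-> S1 -a-> S1 -b-> S3
First repeat at step 2: S1 was already visited.

So i = 1, j = 2, giving x = w[0:1] = a, y = w[1:2] = a, z = w[2:4] = ab.
Check: |xy| = 2 ≤ 4 and |y| = 1 ≥ 1. Reading y takes M from S1 back to S1, so every xyⁱz is accepted.
Since M has 4 states, any run of length ≥ 4 visits 4+1 states, so by pigeonhole some state repeats within the first 4 steps — that repeat gives the pumpable loop.

a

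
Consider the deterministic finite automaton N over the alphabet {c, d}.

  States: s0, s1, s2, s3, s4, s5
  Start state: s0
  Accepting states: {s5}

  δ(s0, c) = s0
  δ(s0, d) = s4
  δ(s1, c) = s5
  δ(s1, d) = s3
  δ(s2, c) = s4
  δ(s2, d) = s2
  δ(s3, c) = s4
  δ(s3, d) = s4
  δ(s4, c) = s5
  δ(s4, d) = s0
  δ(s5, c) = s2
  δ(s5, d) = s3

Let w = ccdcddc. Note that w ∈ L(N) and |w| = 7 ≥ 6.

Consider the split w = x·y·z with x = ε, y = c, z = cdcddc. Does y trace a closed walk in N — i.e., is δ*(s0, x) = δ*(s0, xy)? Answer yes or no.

Run of N on the first 1 characters of w = c:
  step 0: s0  (start)
  step 1: s0  (read c: s0→s0)

After x (step 0): s0. After xy (step 1): s0.
They match, so y = c drives N around a cycle from s0 back to itself; pumping y any number of times keeps N in s0 before reading z, and xyⁱz ∈ L(N) for every i ≥ 0.

yes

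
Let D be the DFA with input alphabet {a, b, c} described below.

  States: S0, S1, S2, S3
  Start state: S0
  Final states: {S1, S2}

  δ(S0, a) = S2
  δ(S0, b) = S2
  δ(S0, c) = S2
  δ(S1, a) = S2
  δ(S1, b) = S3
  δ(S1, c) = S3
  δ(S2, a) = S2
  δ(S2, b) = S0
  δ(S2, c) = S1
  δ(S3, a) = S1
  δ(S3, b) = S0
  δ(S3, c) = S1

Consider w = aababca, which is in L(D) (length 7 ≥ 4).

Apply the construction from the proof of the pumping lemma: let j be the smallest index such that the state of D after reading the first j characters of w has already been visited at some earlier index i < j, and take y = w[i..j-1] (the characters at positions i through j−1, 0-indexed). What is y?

a

State sequence: S0 -a-> S2 -a-> S2 -b-> S0 -a-> S2 -b-> S0 -c-> S2 -a-> S2
First repeat at step 2: S2 was already visited.

So i = 1, j = 2, giving x = w[0:1] = a, y = w[1:2] = a, z = w[2:7] = babca.
Check: |xy| = 2 ≤ 4 and |y| = 1 ≥ 1. Reading y takes D from S2 back to S2, so every xyⁱz is accepted.
The DFA has 4 states, so the proof of the pumping lemma guarantees a repeated state among the first 4+1 visited; the segment between the two visits is the pumpable y.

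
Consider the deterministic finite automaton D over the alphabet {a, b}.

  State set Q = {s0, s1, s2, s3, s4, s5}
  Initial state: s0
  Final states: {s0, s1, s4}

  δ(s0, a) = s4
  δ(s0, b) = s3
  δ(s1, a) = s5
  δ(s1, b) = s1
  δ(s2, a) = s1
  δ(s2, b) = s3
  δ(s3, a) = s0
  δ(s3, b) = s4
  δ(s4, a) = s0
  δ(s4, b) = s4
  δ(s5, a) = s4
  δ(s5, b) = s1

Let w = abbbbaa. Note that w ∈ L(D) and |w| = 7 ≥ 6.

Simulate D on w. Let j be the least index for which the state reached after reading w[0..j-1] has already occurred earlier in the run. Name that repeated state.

s4

Run of D on w = a b b b b a a:
  step 0: s0  (start)
  step 1: s4  (read a: s0→s4)
  step 2: s4  (read b: s4→s4)   ← first repeat (s4 seen earlier)
  step 3: s4  (read b: s4→s4)
  step 4: s4  (read b: s4→s4)
  step 5: s4  (read b: s4→s4)
  step 6: s0  (read a: s4→s0)
  step 7: s4  (read a: s0→s4)

The earliest repeat is at step j = 2: D is in s4, which it already visited at step i = 1.
The DFA has 6 states, so the proof of the pumping lemma guarantees a repeated state among the first 6+1 visited; the segment between the two visits is the pumpable y.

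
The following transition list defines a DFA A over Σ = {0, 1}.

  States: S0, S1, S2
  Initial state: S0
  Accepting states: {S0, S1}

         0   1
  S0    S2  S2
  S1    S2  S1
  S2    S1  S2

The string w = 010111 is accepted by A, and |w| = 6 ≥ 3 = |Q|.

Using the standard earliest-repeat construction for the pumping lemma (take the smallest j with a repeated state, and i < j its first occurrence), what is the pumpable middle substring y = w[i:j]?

1

Run of A on w = 0 1 0 1 1 1:
  step 0: S0  (start)
  step 1: S2  (read 0: S0→S2)
  step 2: S2  (read 1: S2→S2)   ← first repeat (S2 seen earlier)
  step 3: S1  (read 0: S2→S1)
  step 4: S1  (read 1: S1→S1)
  step 5: S1  (read 1: S1→S1)
  step 6: S1  (read 1: S1→S1)

So i = 1, j = 2, giving x = w[0:1] = 0, y = w[1:2] = 1, z = w[2:6] = 0111.
Check: |xy| = 2 ≤ 3 and |y| = 1 ≥ 1. Reading y takes A from S2 back to S2, so every xyⁱz is accepted.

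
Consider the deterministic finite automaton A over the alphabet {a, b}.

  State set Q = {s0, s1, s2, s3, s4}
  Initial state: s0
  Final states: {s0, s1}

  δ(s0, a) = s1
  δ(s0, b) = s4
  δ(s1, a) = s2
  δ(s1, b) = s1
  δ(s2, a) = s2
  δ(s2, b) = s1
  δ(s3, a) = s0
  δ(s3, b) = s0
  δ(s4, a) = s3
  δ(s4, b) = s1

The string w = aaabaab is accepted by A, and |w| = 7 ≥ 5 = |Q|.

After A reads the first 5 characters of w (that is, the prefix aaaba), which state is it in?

State sequence: s0 -a-> s1 -a-> s2 -a-> s2 -b-> s1 -a-> s2

After reading 5 characters, A is in state s2.
(This kind of state-tracing is the core of the pumping-lemma construction: with 5 states, pigeonhole forces a repeat within the first 5 steps.)

s2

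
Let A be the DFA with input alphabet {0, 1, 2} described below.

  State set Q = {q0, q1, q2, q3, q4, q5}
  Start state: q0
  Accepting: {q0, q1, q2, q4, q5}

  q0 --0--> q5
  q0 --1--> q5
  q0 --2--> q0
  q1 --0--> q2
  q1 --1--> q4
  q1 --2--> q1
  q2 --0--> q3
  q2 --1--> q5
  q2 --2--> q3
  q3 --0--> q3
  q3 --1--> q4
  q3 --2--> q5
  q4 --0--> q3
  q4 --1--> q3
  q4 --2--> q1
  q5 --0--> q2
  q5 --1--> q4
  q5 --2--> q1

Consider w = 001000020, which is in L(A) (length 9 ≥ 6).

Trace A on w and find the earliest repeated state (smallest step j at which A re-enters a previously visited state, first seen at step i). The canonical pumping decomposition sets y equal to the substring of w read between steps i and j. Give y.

State sequence: q0 -0-> q5 -0-> q2 -1-> q5 -0-> q2 -0-> q3 -0-> q3 -0-> q3 -2-> q5 -0-> q2
First repeat at step 3: q5 was already visited.

So i = 1, j = 3, giving x = w[0:1] = 0, y = w[1:3] = 01, z = w[3:9] = 000020.
Check: |xy| = 3 ≤ 6 and |y| = 2 ≥ 1. Reading y takes A from q5 back to q5, so every xyⁱz is accepted.

01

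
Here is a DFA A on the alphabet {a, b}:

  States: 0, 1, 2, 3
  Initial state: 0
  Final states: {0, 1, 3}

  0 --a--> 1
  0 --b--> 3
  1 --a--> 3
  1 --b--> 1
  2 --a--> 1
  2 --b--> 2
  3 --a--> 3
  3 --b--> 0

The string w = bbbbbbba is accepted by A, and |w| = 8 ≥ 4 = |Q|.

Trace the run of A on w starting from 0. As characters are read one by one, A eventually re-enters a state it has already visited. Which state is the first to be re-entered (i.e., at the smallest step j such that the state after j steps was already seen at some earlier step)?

0

State sequence: 0 -b-> 3 -b-> 0 -b-> 3 -b-> 0 -b-> 3 -b-> 0 -b-> 3 -a-> 3
First repeat at step 2: 0 was already visited.

The earliest repeat is at step j = 2: A is in 0, which it already visited at step i = 0.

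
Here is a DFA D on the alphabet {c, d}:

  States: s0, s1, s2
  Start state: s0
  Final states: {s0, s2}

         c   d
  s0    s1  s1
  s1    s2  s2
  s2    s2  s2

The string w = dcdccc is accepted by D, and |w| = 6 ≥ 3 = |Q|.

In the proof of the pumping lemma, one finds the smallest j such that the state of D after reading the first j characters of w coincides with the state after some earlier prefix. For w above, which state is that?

s2

State sequence: s0 -d-> s1 -c-> s2 -d-> s2 -c-> s2 -c-> s2 -c-> s2
First repeat at step 3: s2 was already visited.

The earliest repeat is at step j = 3: D is in s2, which it already visited at step i = 2.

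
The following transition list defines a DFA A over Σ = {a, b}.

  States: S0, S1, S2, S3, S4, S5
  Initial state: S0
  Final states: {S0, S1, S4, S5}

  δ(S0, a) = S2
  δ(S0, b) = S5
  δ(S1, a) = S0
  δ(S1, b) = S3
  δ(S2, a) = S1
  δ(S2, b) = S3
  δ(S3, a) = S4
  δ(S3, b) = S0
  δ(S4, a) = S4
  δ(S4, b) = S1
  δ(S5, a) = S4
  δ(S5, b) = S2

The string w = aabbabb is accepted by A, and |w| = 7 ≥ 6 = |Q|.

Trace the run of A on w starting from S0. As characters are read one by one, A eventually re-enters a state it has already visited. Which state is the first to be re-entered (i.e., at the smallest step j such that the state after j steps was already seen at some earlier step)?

State sequence: S0 -a-> S2 -a-> S1 -b-> S3 -b-> S0 -a-> S2 -b-> S3 -b-> S0
First repeat at step 4: S0 was already visited.

The earliest repeat is at step j = 4: A is in S0, which it already visited at step i = 0.
Since A has 6 states, any run of length ≥ 6 visits 6+1 states, so by pigeonhole some state repeats within the first 6 steps — that repeat gives the pumpable loop.

S0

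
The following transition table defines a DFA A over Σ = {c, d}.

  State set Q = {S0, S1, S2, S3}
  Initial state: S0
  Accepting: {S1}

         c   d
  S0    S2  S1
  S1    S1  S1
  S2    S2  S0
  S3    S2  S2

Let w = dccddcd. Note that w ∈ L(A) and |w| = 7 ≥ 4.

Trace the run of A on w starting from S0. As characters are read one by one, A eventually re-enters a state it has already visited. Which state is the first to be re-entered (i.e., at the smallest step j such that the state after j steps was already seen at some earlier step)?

S1

State sequence: S0 -d-> S1 -c-> S1 -c-> S1 -d-> S1 -d-> S1 -c-> S1 -d-> S1
First repeat at step 2: S1 was already visited.

The earliest repeat is at step j = 2: A is in S1, which it already visited at step i = 1.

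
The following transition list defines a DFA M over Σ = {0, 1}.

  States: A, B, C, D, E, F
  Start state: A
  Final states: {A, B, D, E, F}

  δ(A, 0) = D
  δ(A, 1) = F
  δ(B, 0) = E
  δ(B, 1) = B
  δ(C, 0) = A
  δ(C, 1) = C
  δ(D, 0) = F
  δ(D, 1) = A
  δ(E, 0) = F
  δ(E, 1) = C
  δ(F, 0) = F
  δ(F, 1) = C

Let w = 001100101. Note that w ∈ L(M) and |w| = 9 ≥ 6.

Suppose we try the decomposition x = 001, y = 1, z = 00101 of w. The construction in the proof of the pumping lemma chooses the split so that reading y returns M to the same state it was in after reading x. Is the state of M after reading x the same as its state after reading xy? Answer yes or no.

yes

State sequence: A -0-> D -0-> F -1-> C -1-> C

After x (step 3): C. After xy (step 4): C.
They match, so y = 1 drives M around a cycle from C back to itself; pumping y any number of times keeps M in C before reading z, and xyⁱz ∈ L(M) for every i ≥ 0.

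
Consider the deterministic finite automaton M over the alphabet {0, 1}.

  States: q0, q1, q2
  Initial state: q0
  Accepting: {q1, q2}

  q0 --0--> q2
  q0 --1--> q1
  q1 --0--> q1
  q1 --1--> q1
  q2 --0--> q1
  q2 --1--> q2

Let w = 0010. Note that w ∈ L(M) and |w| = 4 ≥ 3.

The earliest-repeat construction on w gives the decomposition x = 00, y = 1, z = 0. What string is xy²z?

xy^2z = 00·1·1·0 = 00110.
Reading y = 1 takes M from q1 back to q1, so after x·y·y the machine is still in q1, and z then leads to the accepting state q1. Hence 00110 ∈ L(M).

00110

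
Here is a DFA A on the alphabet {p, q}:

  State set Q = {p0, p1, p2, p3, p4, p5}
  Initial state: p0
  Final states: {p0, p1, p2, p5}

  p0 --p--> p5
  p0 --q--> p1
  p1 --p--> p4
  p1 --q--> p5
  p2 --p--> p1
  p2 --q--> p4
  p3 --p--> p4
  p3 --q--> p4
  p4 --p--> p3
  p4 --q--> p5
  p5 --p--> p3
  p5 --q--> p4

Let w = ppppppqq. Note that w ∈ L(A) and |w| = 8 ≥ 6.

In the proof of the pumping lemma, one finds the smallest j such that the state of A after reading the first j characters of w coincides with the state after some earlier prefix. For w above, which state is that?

p3

State sequence: p0 -p-> p5 -p-> p3 -p-> p4 -p-> p3 -p-> p4 -p-> p3 -q-> p4 -q-> p5
First repeat at step 4: p3 was already visited.

The earliest repeat is at step j = 4: A is in p3, which it already visited at step i = 2.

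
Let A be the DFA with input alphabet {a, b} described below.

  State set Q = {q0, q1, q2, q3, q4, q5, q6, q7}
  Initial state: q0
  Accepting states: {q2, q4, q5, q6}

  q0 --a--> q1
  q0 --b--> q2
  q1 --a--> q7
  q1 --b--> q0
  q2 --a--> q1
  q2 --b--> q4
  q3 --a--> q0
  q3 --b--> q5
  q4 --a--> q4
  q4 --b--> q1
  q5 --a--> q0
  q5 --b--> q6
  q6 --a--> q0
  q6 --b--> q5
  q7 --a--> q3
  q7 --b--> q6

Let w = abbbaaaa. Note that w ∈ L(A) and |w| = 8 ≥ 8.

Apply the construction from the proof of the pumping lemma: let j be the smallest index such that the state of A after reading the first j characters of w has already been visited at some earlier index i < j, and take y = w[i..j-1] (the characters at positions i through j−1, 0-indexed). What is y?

ab

Run of A on w = a b b b a a a a:
  step 0: q0  (start)
  step 1: q1  (read a: q0→q1)
  step 2: q0  (read b: q1→q0)   ← first repeat (q0 seen earlier)
  step 3: q2  (read b: q0→q2)
  step 4: q4  (read b: q2→q4)
  step 5: q4  (read a: q4→q4)
  step 6: q4  (read a: q4→q4)
  step 7: q4  (read a: q4→q4)
  step 8: q4  (read a: q4→q4)

So i = 0, j = 2, giving x = w[0:0] = ε, y = w[0:2] = ab, z = w[2:8] = bbaaaa.
Check: |xy| = 2 ≤ 8 and |y| = 2 ≥ 1. Reading y takes A from q0 back to q0, so every xyⁱz is accepted.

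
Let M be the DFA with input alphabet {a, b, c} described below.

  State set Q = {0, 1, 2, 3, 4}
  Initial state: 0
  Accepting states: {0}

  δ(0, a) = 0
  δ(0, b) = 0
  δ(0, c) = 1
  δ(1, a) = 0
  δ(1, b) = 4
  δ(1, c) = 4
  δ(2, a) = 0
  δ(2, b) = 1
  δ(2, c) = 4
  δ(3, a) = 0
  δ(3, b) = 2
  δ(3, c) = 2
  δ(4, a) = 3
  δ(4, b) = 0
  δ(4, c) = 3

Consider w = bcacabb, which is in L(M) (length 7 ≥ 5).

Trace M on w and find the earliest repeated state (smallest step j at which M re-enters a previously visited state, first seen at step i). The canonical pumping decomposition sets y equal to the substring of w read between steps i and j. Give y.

b

Run of M on w = b c a c a b b:
  step 0: 0  (start)
  step 1: 0  (read b: 0→0)   ← first repeat (0 seen earlier)
  step 2: 1  (read c: 0→1)
  step 3: 0  (read a: 1→0)
  step 4: 1  (read c: 0→1)
  step 5: 0  (read a: 1→0)
  step 6: 0  (read b: 0→0)
  step 7: 0  (read b: 0→0)

So i = 0, j = 1, giving x = w[0:0] = ε, y = w[0:1] = b, z = w[1:7] = cacabb.
Check: |xy| = 1 ≤ 5 and |y| = 1 ≥ 1. Reading y takes M from 0 back to 0, so every xyⁱz is accepted.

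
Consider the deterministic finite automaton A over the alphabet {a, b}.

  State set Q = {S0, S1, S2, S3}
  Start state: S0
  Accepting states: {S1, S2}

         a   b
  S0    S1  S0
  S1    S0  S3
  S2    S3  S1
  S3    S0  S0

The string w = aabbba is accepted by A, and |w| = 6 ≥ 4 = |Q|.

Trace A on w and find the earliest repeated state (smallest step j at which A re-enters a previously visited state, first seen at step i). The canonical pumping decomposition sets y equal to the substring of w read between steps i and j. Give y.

State sequence: S0 -a-> S1 -a-> S0 -b-> S0 -b-> S0 -b-> S0 -a-> S1
First repeat at step 2: S0 was already visited.

So i = 0, j = 2, giving x = w[0:0] = ε, y = w[0:2] = aa, z = w[2:6] = bbba.
Check: |xy| = 2 ≤ 4 and |y| = 2 ≥ 1. Reading y takes A from S0 back to S0, so every xyⁱz is accepted.

aa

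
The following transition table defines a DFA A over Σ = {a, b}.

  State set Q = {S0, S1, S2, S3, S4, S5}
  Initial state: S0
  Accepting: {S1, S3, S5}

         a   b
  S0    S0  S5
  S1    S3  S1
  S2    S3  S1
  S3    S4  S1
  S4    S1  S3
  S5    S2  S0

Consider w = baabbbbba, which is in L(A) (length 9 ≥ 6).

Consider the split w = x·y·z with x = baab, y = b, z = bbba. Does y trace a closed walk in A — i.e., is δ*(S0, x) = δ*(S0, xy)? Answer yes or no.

Run of A on the first 5 characters of w = b a a b b:
  step 0: S0  (start)
  step 1: S5  (read b: S0→S5)
  step 2: S2  (read a: S5→S2)
  step 3: S3  (read a: S2→S3)
  step 4: S1  (read b: S3→S1)
  step 5: S1  (read b: S1→S1)

After x (step 4): S1. After xy (step 5): S1.
They match, so y = b drives A around a cycle from S1 back to itself; pumping y any number of times keeps A in S1 before reading z, and xyⁱz ∈ L(A) for every i ≥ 0.

yes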